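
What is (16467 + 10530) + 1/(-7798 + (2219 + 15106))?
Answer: 257200420/9527 ≈ 26997.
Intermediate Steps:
(16467 + 10530) + 1/(-7798 + (2219 + 15106)) = 26997 + 1/(-7798 + 17325) = 26997 + 1/9527 = 257200420/9527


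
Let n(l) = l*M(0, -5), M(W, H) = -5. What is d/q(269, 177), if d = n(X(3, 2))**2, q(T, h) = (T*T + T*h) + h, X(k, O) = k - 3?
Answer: 0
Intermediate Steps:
X(k, O) = -3 + k
q(T, h) = h + T**2 + T*h (q(T, h) = (T**2 + T*h) + h = h + T**2 + T*h)
n(l) = -5*l (n(l) = l*(-5) = -5*l)
d = 0 (d = (-5*(-3 + 3))**2 = (-5*0)**2 = 0**2 = 0)
d/q(269, 177) = 0/(177 + 269**2 + 269*177) = 0/(177 + 72361 + 47613) = 0/120151 = 0*(1/120151) = 0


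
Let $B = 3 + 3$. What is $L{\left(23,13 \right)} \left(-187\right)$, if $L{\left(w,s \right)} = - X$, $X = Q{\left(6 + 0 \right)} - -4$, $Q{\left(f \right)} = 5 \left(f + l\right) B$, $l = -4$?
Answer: $11968$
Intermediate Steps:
$B = 6$
$Q{\left(f \right)} = -120 + 30 f$ ($Q{\left(f \right)} = 5 \left(f - 4\right) 6 = 5 \left(-4 + f\right) 6 = \left(-20 + 5 f\right) 6 = -120 + 30 f$)
$X = 64$ ($X = \left(-120 + 30 \left(6 + 0\right)\right) - -4 = \left(-120 + 30 \cdot 6\right) + 4 = \left(-120 + 180\right) + 4 = 60 + 4 = 64$)
$L{\left(w,s \right)} = -64$ ($L{\left(w,s \right)} = \left(-1\right) 64 = -64$)
$L{\left(23,13 \right)} \left(-187\right) = \left(-64\right) \left(-187\right) = 11968$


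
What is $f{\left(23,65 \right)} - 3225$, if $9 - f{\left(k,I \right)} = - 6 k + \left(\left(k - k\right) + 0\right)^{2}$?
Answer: $-3078$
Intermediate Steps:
$f{\left(k,I \right)} = 9 + 6 k$ ($f{\left(k,I \right)} = 9 - \left(- 6 k + \left(\left(k - k\right) + 0\right)^{2}\right) = 9 - \left(- 6 k + \left(0 + 0\right)^{2}\right) = 9 - \left(- 6 k + 0^{2}\right) = 9 - \left(- 6 k + 0\right) = 9 - - 6 k = 9 + 6 k$)
$f{\left(23,65 \right)} - 3225 = \left(9 + 6 \cdot 23\right) - 3225 = \left(9 + 138\right) - 3225 = 147 - 3225 = -3078$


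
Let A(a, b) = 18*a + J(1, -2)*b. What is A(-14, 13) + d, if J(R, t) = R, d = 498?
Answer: 259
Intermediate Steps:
A(a, b) = b + 18*a (A(a, b) = 18*a + 1*b = 18*a + b = b + 18*a)
A(-14, 13) + d = (13 + 18*(-14)) + 498 = (13 - 252) + 498 = -239 + 498 = 259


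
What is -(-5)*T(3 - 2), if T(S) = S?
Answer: 5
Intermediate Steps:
-(-5)*T(3 - 2) = -(-5)*(3 - 2) = -(-5) = -1*(-5) = 5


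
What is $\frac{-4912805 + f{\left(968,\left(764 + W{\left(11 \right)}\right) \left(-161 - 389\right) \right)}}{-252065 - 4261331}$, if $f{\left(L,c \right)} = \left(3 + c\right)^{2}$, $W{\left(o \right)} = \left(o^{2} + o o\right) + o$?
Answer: $- \frac{78216038401}{1128349} \approx -69319.0$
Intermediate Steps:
$W{\left(o \right)} = o + 2 o^{2}$ ($W{\left(o \right)} = \left(o^{2} + o^{2}\right) + o = 2 o^{2} + o = o + 2 o^{2}$)
$\frac{-4912805 + f{\left(968,\left(764 + W{\left(11 \right)}\right) \left(-161 - 389\right) \right)}}{-252065 - 4261331} = \frac{-4912805 + \left(3 + \left(764 + 11 \left(1 + 2 \cdot 11\right)\right) \left(-161 - 389\right)\right)^{2}}{-252065 - 4261331} = \frac{-4912805 + \left(3 + \left(764 + 11 \left(1 + 22\right)\right) \left(-550\right)\right)^{2}}{-4513396} = \left(-4912805 + \left(3 + \left(764 + 11 \cdot 23\right) \left(-550\right)\right)^{2}\right) \left(- \frac{1}{4513396}\right) = \left(-4912805 + \left(3 + \left(764 + 253\right) \left(-550\right)\right)^{2}\right) \left(- \frac{1}{4513396}\right) = \left(-4912805 + \left(3 + 1017 \left(-550\right)\right)^{2}\right) \left(- \frac{1}{4513396}\right) = \left(-4912805 + \left(3 - 559350\right)^{2}\right) \left(- \frac{1}{4513396}\right) = \left(-4912805 + \left(-559347\right)^{2}\right) \left(- \frac{1}{4513396}\right) = \left(-4912805 + 312869066409\right) \left(- \frac{1}{4513396}\right) = 312864153604 \left(- \frac{1}{4513396}\right) = - \frac{78216038401}{1128349}$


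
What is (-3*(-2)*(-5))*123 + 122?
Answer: -3568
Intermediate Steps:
(-3*(-2)*(-5))*123 + 122 = (6*(-5))*123 + 122 = -30*123 + 122 = -3690 + 122 = -3568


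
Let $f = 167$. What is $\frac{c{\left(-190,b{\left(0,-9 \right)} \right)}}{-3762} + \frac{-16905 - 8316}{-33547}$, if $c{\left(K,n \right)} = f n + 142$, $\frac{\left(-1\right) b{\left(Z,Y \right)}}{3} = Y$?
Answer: $- \frac{61145695}{126203814} \approx -0.4845$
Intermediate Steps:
$b{\left(Z,Y \right)} = - 3 Y$
$c{\left(K,n \right)} = 142 + 167 n$ ($c{\left(K,n \right)} = 167 n + 142 = 142 + 167 n$)
$\frac{c{\left(-190,b{\left(0,-9 \right)} \right)}}{-3762} + \frac{-16905 - 8316}{-33547} = \frac{142 + 167 \left(\left(-3\right) \left(-9\right)\right)}{-3762} + \frac{-16905 - 8316}{-33547} = \left(142 + 167 \cdot 27\right) \left(- \frac{1}{3762}\right) - - \frac{25221}{33547} = \left(142 + 4509\right) \left(- \frac{1}{3762}\right) + \frac{25221}{33547} = 4651 \left(- \frac{1}{3762}\right) + \frac{25221}{33547} = - \frac{4651}{3762} + \frac{25221}{33547} = - \frac{61145695}{126203814}$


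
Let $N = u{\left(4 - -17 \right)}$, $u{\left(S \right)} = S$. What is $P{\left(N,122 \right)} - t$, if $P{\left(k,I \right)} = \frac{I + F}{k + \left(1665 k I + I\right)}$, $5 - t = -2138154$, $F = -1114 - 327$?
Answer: $- \frac{9121114749126}{4265873} \approx -2.1382 \cdot 10^{6}$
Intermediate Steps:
$F = -1441$ ($F = -1114 - 327 = -1441$)
$t = 2138159$ ($t = 5 - -2138154 = 5 + 2138154 = 2138159$)
$N = 21$ ($N = 4 - -17 = 4 + 17 = 21$)
$P{\left(k,I \right)} = \frac{-1441 + I}{I + k + 1665 I k}$ ($P{\left(k,I \right)} = \frac{I - 1441}{k + \left(1665 k I + I\right)} = \frac{-1441 + I}{k + \left(1665 I k + I\right)} = \frac{-1441 + I}{k + \left(I + 1665 I k\right)} = \frac{-1441 + I}{I + k + 1665 I k}$)
$P{\left(N,122 \right)} - t = \frac{-1441 + 122}{122 + 21 + 1665 \cdot 122 \cdot 21} - 2138159 = \frac{1}{122 + 21 + 4265730} \left(-1319\right) - 2138159 = \frac{1}{4265873} \left(-1319\right) - 2138159 = - \frac{1319}{4265873} - 2138159 = - \frac{9121114749126}{4265873}$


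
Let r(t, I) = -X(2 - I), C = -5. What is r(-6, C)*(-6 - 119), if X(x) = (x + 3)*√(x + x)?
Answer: 1250*√14 ≈ 4677.1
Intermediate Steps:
X(x) = √2*√x*(3 + x) (X(x) = (3 + x)*√(2*x) = (3 + x)*(√2*√x) = √2*√x*(3 + x))
r(t, I) = -√2*√(2 - I)*(5 - I) (r(t, I) = -√2*√(2 - I)*(3 + (2 - I)) = -√2*√(2 - I)*(5 - I))
r(-6, C)*(-6 - 119) = (√(4 - 2*(-5))*(-5 - 5))*(-6 - 119) = (√(4 + 10)*(-10))*(-125) = (√14*(-10))*(-125) = -10*√14*(-125) = 1250*√14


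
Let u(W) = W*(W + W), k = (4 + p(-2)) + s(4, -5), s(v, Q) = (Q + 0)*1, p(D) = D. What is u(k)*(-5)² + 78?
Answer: 528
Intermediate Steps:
s(v, Q) = Q (s(v, Q) = Q*1 = Q)
k = -3 (k = (4 - 2) - 5 = 2 - 5 = -3)
u(W) = 2*W² (u(W) = W*(2*W) = 2*W²)
u(k)*(-5)² + 78 = (2*(-3)²)*(-5)² + 78 = (2*9)*25 + 78 = 18*25 + 78 = 450 + 78 = 528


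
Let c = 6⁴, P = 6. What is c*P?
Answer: 7776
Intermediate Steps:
c = 1296
c*P = 1296*6 = 7776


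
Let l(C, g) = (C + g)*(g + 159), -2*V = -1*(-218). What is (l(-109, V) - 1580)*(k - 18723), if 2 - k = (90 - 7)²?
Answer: 319612800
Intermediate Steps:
V = -109 (V = -(-1)*(-218)/2 = -½*218 = -109)
l(C, g) = (159 + g)*(C + g) (l(C, g) = (C + g)*(159 + g) = (159 + g)*(C + g))
k = -6887 (k = 2 - (90 - 7)² = 2 - 1*83² = 2 - 1*6889 = 2 - 6889 = -6887)
(l(-109, V) - 1580)*(k - 18723) = (((-109)² + 159*(-109) + 159*(-109) - 109*(-109)) - 1580)*(-6887 - 18723) = ((11881 - 17331 - 17331 + 11881) - 1580)*(-25610) = (-10900 - 1580)*(-25610) = -12480*(-25610) = 319612800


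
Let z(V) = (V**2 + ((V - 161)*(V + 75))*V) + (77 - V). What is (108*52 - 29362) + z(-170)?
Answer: -5340249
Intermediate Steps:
z(V) = 77 + V**2 - V + V*(-161 + V)*(75 + V) (z(V) = (V**2 + ((-161 + V)*(75 + V))*V) + (77 - V) = (V**2 + V*(-161 + V)*(75 + V)) + (77 - V) = 77 + V**2 - V + V*(-161 + V)*(75 + V))
(108*52 - 29362) + z(-170) = (108*52 - 29362) + (77 + (-170)**3 - 12076*(-170) - 85*(-170)**2) = (5616 - 29362) + (77 - 4913000 + 2052920 - 85*28900) = -23746 + (77 - 4913000 + 2052920 - 2456500) = -23746 - 5316503 = -5340249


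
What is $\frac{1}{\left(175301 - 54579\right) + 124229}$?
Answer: $\frac{1}{244951} \approx 4.0825 \cdot 10^{-6}$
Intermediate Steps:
$\frac{1}{\left(175301 - 54579\right) + 124229} = \frac{1}{120722 + 124229} = \frac{1}{244951}$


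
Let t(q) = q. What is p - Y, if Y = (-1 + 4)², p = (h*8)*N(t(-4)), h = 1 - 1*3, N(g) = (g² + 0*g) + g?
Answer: -201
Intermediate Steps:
N(g) = g + g² (N(g) = (g² + 0) + g = g² + g = g + g²)
h = -2 (h = 1 - 3 = -2)
p = -192 (p = (-2*8)*(-4*(1 - 4)) = -(-64)*(-3) = -16*12 = -192)
Y = 9 (Y = 3² = 9)
p - Y = -192 - 1*9 = -192 - 9 = -201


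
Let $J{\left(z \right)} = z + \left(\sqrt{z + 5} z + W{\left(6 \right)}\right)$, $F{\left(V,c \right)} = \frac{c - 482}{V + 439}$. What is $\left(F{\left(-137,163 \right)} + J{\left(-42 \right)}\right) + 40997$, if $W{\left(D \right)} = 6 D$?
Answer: $\frac{12378963}{302} - 42 i \sqrt{37} \approx 40990.0 - 255.48 i$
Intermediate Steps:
$F{\left(V,c \right)} = \frac{-482 + c}{439 + V}$
$J{\left(z \right)} = 36 + z + z \sqrt{5 + z}$ ($J{\left(z \right)} = z + \left(\sqrt{z + 5} z + 6 \cdot 6\right) = z + \left(\sqrt{5 + z} z + 36\right) = z + \left(z \sqrt{5 + z} + 36\right) = z + \left(36 + z \sqrt{5 + z}\right) = 36 + z + z \sqrt{5 + z}$)
$\left(F{\left(-137,163 \right)} + J{\left(-42 \right)}\right) + 40997 = \left(\frac{-482 + 163}{439 - 137} - \left(6 + 42 \sqrt{5 - 42}\right)\right) + 40997 = \left(\frac{1}{302} \left(-319\right) - \left(6 + 42 i \sqrt{37}\right)\right) + 40997 = \left(- \frac{319}{302} - \left(6 + 42 i \sqrt{37}\right)\right) + 40997 = \left(- \frac{2131}{302} - 42 i \sqrt{37}\right) + 40997 = \frac{12378963}{302} - 42 i \sqrt{37}$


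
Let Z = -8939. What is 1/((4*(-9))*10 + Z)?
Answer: -1/9299 ≈ -0.00010754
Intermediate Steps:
1/((4*(-9))*10 + Z) = 1/((4*(-9))*10 - 8939) = 1/(-36*10 - 8939) = 1/(-360 - 8939) = 1/(-9299) = -1/9299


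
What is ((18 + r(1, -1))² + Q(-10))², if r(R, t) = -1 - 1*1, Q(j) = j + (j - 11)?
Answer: 50625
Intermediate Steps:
Q(j) = -11 + 2*j (Q(j) = j + (-11 + j) = -11 + 2*j)
r(R, t) = -2 (r(R, t) = -1 - 1 = -2)
((18 + r(1, -1))² + Q(-10))² = ((18 - 2)² + (-11 + 2*(-10)))² = (16² + (-11 - 20))² = (256 - 31)² = 225² = 50625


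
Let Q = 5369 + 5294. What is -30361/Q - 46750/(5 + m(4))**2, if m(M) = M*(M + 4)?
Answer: -540059459/14597647 ≈ -36.996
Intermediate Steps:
Q = 10663
m(M) = M*(4 + M)
-30361/Q - 46750/(5 + m(4))**2 = -30361/10663 - 46750/(5 + 4*(4 + 4))**2 = -30361*1/10663 - 46750/(5 + 4*8)**2 = -30361/10663 - 46750/(5 + 32)**2 = -30361/10663 - 46750/(37**2) = -30361/10663 - 46750/1369 = -540059459/14597647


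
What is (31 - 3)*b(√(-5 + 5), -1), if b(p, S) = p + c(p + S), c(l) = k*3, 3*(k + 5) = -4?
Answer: -532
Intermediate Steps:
k = -19/3 (k = -5 + (⅓)*(-4) = -5 - 4/3 = -19/3 ≈ -6.3333)
c(l) = -19 (c(l) = -19/3*3 = -19)
b(p, S) = -19 + p (b(p, S) = p - 19 = -19 + p)
(31 - 3)*b(√(-5 + 5), -1) = (31 - 3)*(-19 + √(-5 + 5)) = 28*(-19 + √0) = 28*(-19 + 0) = 28*(-19) = -532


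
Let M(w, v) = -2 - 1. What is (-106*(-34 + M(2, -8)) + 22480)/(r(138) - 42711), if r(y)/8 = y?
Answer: -26402/41607 ≈ -0.63456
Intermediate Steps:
r(y) = 8*y
M(w, v) = -3
(-106*(-34 + M(2, -8)) + 22480)/(r(138) - 42711) = (-106*(-34 - 3) + 22480)/(8*138 - 42711) = (-106*(-37) + 22480)/(1104 - 42711) = (3922 + 22480)/(-41607) = 26402*(-1/41607) = -26402/41607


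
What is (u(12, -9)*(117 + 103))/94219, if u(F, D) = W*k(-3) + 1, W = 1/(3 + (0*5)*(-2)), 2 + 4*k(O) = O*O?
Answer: 1045/282657 ≈ 0.0036971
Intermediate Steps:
k(O) = -1/2 + O**2/4 (k(O) = -1/2 + (O*O)/4 = -1/2 + O**2/4)
W = 1/3 (W = 1/(3 + 0*(-2)) = 1/(3 + 0) = 1/3 ≈ 0.33333)
u(F, D) = 19/12 (u(F, D) = (-1/2 + (1/4)*(-3)**2)/3 + 1 = (-1/2 + (1/4)*9)/3 + 1 = (-1/2 + 9/4)/3 + 1 = (1/3)*(7/4) + 1 = 7/12 + 1 = 19/12)
(u(12, -9)*(117 + 103))/94219 = (19*(117 + 103)/12)/94219 = ((19/12)*220)*(1/94219) = (1045/3)*(1/94219) = 1045/282657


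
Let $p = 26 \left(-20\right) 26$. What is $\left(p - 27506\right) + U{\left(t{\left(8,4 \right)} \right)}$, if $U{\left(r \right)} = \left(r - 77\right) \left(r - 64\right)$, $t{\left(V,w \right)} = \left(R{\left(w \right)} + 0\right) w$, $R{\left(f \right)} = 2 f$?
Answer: $-39586$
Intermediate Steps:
$t{\left(V,w \right)} = 2 w^{2}$ ($t{\left(V,w \right)} = \left(2 w + 0\right) w = 2 w w = 2 w^{2}$)
$U{\left(r \right)} = \left(-77 + r\right) \left(-64 + r\right)$
$p = -13520$ ($p = \left(-520\right) 26 = -13520$)
$\left(p - 27506\right) + U{\left(t{\left(8,4 \right)} \right)} = \left(-13520 - 27506\right) + \left(4928 + \left(2 \cdot 4^{2}\right)^{2} - 141 \cdot 2 \cdot 4^{2}\right) = -41026 + \left(4928 + \left(2 \cdot 16\right)^{2} - 141 \cdot 2 \cdot 16\right) = -41026 + \left(4928 + 32^{2} - 4512\right) = -41026 + \left(4928 + 1024 - 4512\right) = -41026 + 1440 = -39586$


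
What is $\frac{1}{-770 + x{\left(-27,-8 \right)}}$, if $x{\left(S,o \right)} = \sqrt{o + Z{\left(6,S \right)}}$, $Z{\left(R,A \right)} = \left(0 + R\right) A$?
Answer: $- \frac{77}{59307} - \frac{i \sqrt{170}}{593070} \approx -0.0012983 - 2.1985 \cdot 10^{-5} i$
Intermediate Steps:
$Z{\left(R,A \right)} = A R$ ($Z{\left(R,A \right)} = R A = A R$)
$x{\left(S,o \right)} = \sqrt{o + 6 S}$ ($x{\left(S,o \right)} = \sqrt{o + S 6} = \sqrt{o + 6 S}$)
$\frac{1}{-770 + x{\left(-27,-8 \right)}} = \frac{1}{-770 + \sqrt{-8 + 6 \left(-27\right)}} = \frac{1}{-770 + \sqrt{-8 - 162}} = \frac{1}{-770 + \sqrt{-170}} = \frac{1}{-770 + i \sqrt{170}}$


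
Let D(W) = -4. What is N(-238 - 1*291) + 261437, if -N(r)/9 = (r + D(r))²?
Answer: -2295364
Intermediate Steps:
N(r) = -9*(-4 + r)² (N(r) = -9*(r - 4)² = -9*(-4 + r)²)
N(-238 - 1*291) + 261437 = -9*(-4 + (-238 - 1*291))² + 261437 = -9*(-4 + (-238 - 291))² + 261437 = -9*(-4 - 529)² + 261437 = -9*(-533)² + 261437 = -9*284089 + 261437 = -2556801 + 261437 = -2295364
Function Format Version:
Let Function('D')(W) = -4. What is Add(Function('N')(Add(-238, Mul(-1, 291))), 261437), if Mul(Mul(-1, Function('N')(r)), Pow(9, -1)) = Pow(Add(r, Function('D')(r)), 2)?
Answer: -2295364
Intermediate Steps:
Function('N')(r) = Mul(-9, Pow(Add(-4, r), 2)) (Function('N')(r) = Mul(-9, Pow(Add(r, -4), 2)) = Mul(-9, Pow(Add(-4, r), 2)))
Add(Function('N')(Add(-238, Mul(-1, 291))), 261437) = Add(Mul(-9, Pow(Add(-4, Add(-238, Mul(-1, 291))), 2)), 261437) = Add(Mul(-9, Pow(Add(-4, Add(-238, -291)), 2)), 261437) = Add(Mul(-9, Pow(Add(-4, -529), 2)), 261437) = Add(Mul(-9, Pow(-533, 2)), 261437) = Add(Mul(-9, 284089), 261437) = Add(-2556801, 261437) = -2295364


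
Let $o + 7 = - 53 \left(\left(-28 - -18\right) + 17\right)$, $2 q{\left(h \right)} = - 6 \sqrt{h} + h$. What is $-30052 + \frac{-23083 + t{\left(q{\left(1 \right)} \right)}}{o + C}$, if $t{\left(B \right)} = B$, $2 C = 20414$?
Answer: $- \frac{590808387}{19658} \approx -30054.0$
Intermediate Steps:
$C = 10207$ ($C = \frac{1}{2} \cdot 20414 = 10207$)
$q{\left(h \right)} = \frac{h}{2} - 3 \sqrt{h}$ ($q{\left(h \right)} = \frac{- 6 \sqrt{h} + h}{2} = \frac{h - 6 \sqrt{h}}{2} = \frac{h}{2} - 3 \sqrt{h}$)
$o = -378$ ($o = -7 - 53 \left(\left(-28 - -18\right) + 17\right) = -7 - 53 \left(\left(-28 + 18\right) + 17\right) = -7 - 53 \left(-10 + 17\right) = -7 - 371 = -378$)
$-30052 + \frac{-23083 + t{\left(q{\left(1 \right)} \right)}}{o + C} = -30052 + \frac{-23083 + \left(\frac{1}{2} \cdot 1 - 3 \sqrt{1}\right)}{-378 + 10207} = -30052 + \frac{-23083 + \left(\frac{1}{2} - 3\right)}{9829} = -30052 + \left(-23083 + \left(\frac{1}{2} - 3\right)\right) \frac{1}{9829} = -30052 + \left(-23083 - \frac{5}{2}\right) \frac{1}{9829} = -30052 - \frac{46171}{19658} = - \frac{590808387}{19658}$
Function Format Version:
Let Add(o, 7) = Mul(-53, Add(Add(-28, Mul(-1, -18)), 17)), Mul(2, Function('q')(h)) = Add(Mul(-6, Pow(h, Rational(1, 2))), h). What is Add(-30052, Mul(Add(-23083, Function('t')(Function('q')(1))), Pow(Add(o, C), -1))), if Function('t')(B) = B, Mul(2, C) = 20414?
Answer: Rational(-590808387, 19658) ≈ -30054.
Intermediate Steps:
C = 10207 (C = Mul(Rational(1, 2), 20414) = 10207)
Function('q')(h) = Add(Mul(Rational(1, 2), h), Mul(-3, Pow(h, Rational(1, 2)))) (Function('q')(h) = Mul(Rational(1, 2), Add(Mul(-6, Pow(h, Rational(1, 2))), h)) = Mul(Rational(1, 2), Add(h, Mul(-6, Pow(h, Rational(1, 2))))) = Add(Mul(Rational(1, 2), h), Mul(-3, Pow(h, Rational(1, 2)))))
o = -378 (o = Add(-7, Mul(-53, Add(Add(-28, Mul(-1, -18)), 17))) = Add(-7, Mul(-53, Add(Add(-28, 18), 17))) = Add(-7, Mul(-53, Add(-10, 17))) = Add(-7, Mul(-53, 7)) = Add(-7, -371) = -378)
Add(-30052, Mul(Add(-23083, Function('t')(Function('q')(1))), Pow(Add(o, C), -1))) = Add(-30052, Mul(Add(-23083, Add(Mul(Rational(1, 2), 1), Mul(-3, Pow(1, Rational(1, 2))))), Pow(Add(-378, 10207), -1))) = Add(-30052, Mul(Add(-23083, Add(Rational(1, 2), Mul(-3, 1))), Pow(9829, -1))) = Add(-30052, Mul(Add(-23083, Add(Rational(1, 2), -3)), Rational(1, 9829))) = Add(-30052, Mul(Add(-23083, Rational(-5, 2)), Rational(1, 9829))) = Add(-30052, Mul(Rational(-46171, 2), Rational(1, 9829))) = Add(-30052, Rational(-46171, 19658)) = Rational(-590808387, 19658)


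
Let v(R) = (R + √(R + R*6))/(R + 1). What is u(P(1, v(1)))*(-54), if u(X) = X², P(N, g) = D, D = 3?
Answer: -486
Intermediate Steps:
v(R) = (R + √7*√R)/(1 + R) (v(R) = (R + √(R + 6*R))/(1 + R) = (R + √(7*R))/(1 + R) = (R + √7*√R)/(1 + R))
P(N, g) = 3
u(P(1, v(1)))*(-54) = 3²*(-54) = 9*(-54) = -486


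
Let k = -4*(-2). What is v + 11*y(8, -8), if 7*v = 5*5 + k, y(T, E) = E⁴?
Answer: 315425/7 ≈ 45061.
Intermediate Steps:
k = 8
v = 33/7 (v = (5*5 + 8)/7 = (25 + 8)/7 = (⅐)*33 = 33/7 ≈ 4.7143)
v + 11*y(8, -8) = 33/7 + 11*(-8)⁴ = 33/7 + 11*4096 = 33/7 + 45056 = 315425/7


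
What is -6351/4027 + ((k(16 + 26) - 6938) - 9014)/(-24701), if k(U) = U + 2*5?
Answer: -92846751/99470927 ≈ -0.93341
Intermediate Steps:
k(U) = 10 + U (k(U) = U + 10 = 10 + U)
-6351/4027 + ((k(16 + 26) - 6938) - 9014)/(-24701) = -6351/4027 + (((10 + (16 + 26)) - 6938) - 9014)/(-24701) = -6351*1/4027 + (((10 + 42) - 6938) - 9014)*(-1/24701) = -6351/4027 + ((52 - 6938) - 9014)*(-1/24701) = -6351/4027 + (-6886 - 9014)*(-1/24701) = -6351/4027 - 15900*(-1/24701) = -6351/4027 + 15900/24701 = -92846751/99470927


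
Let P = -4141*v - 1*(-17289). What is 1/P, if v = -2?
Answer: 1/25571 ≈ 3.9107e-5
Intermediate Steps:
P = 25571 (P = -4141*(-2) - 1*(-17289) = 8282 + 17289 = 25571)
1/P = 1/25571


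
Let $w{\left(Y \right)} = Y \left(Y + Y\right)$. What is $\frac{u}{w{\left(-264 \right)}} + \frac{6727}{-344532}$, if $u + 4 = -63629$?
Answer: $- \frac{211678655}{444675968} \approx -0.47603$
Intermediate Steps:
$u = -63633$ ($u = -4 - 63629 = -63633$)
$w{\left(Y \right)} = 2 Y^{2}$ ($w{\left(Y \right)} = Y 2 Y = 2 Y^{2}$)
$\frac{u}{w{\left(-264 \right)}} + \frac{6727}{-344532} = - \frac{63633}{2 \left(-264\right)^{2}} + \frac{6727}{-344532} = - \frac{63633}{2 \cdot 69696} + 6727 \left(- \frac{1}{344532}\right) = - \frac{63633}{139392} - \frac{6727}{344532} = \left(-63633\right) \frac{1}{139392} - \frac{6727}{344532} = - \frac{21211}{46464} - \frac{6727}{344532} = - \frac{211678655}{444675968}$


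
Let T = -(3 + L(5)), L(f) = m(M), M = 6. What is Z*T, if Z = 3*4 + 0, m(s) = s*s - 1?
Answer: -456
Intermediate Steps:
m(s) = -1 + s² (m(s) = s² - 1 = -1 + s²)
L(f) = 35 (L(f) = -1 + 6² = -1 + 36 = 35)
T = -38 (T = -(3 + 35) = -1*38 = -38)
Z = 12 (Z = 12 + 0 = 12)
Z*T = 12*(-38) = -456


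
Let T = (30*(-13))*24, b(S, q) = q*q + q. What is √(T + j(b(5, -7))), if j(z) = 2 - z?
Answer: 10*I*√94 ≈ 96.954*I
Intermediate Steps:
b(S, q) = q + q² (b(S, q) = q² + q = q + q²)
T = -9360 (T = -390*24 = -9360)
√(T + j(b(5, -7))) = √(-9360 + (2 - (-7)*(1 - 7))) = √(-9360 + (2 - (-7)*(-6))) = √(-9360 + (2 - 1*42)) = √(-9360 + (2 - 42)) = √(-9360 - 40) = √(-9400) = 10*I*√94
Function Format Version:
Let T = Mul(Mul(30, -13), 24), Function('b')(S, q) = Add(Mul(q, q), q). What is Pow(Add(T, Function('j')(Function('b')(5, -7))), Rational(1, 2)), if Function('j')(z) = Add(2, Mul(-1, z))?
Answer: Mul(10, I, Pow(94, Rational(1, 2))) ≈ Mul(96.954, I)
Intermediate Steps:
Function('b')(S, q) = Add(q, Pow(q, 2)) (Function('b')(S, q) = Add(Pow(q, 2), q) = Add(q, Pow(q, 2)))
T = -9360 (T = Mul(-390, 24) = -9360)
Pow(Add(T, Function('j')(Function('b')(5, -7))), Rational(1, 2)) = Pow(Add(-9360, Add(2, Mul(-1, Mul(-7, Add(1, -7))))), Rational(1, 2)) = Pow(Add(-9360, Add(2, Mul(-1, Mul(-7, -6)))), Rational(1, 2)) = Pow(Add(-9360, Add(2, Mul(-1, 42))), Rational(1, 2)) = Pow(Add(-9360, Add(2, -42)), Rational(1, 2)) = Pow(Add(-9360, -40), Rational(1, 2)) = Pow(-9400, Rational(1, 2)) = Mul(10, I, Pow(94, Rational(1, 2)))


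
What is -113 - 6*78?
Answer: -581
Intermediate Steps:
-113 - 6*78 = -113 - 468 = -581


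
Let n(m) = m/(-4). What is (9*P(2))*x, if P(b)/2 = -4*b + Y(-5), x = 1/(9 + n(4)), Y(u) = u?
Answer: -117/4 ≈ -29.250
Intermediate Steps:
n(m) = -m/4 (n(m) = m*(-1/4) = -m/4)
x = 1/8 (x = 1/(9 - 1/4*4) = 1/(9 - 1) = 1/8 ≈ 0.12500)
P(b) = -10 - 8*b (P(b) = 2*(-4*b - 5) = 2*(-5 - 4*b) = -10 - 8*b)
(9*P(2))*x = (9*(-10 - 8*2))*(1/8) = (9*(-10 - 16))*(1/8) = (9*(-26))*(1/8) = -234*1/8 = -117/4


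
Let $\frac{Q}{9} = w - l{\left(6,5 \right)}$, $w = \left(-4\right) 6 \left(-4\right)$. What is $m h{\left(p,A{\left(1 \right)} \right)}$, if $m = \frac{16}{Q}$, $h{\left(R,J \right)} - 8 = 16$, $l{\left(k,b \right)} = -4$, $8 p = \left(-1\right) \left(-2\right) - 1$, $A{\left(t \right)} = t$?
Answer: $\frac{32}{75} \approx 0.42667$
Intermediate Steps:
$p = \frac{1}{8}$ ($p = \frac{\left(-1\right) \left(-2\right) - 1}{8} = \frac{2 - 1}{8} = \frac{1}{8} \cdot 1 = \frac{1}{8} \approx 0.125$)
$h{\left(R,J \right)} = 24$ ($h{\left(R,J \right)} = 8 + 16 = 24$)
$w = 96$ ($w = \left(-24\right) \left(-4\right) = 96$)
$Q = 900$ ($Q = 9 \left(96 - -4\right) = 9 \left(96 + 4\right) = 9 \cdot 100 = 900$)
$m = \frac{4}{225}$ ($m = \frac{16}{900} = 16 \cdot \frac{1}{900} = \frac{4}{225} \approx 0.017778$)
$m h{\left(p,A{\left(1 \right)} \right)} = \frac{4}{225} \cdot 24 = \frac{32}{75}$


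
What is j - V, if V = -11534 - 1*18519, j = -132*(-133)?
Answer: 47609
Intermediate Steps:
j = 17556
V = -30053 (V = -11534 - 18519 = -30053)
j - V = 17556 - 1*(-30053) = 17556 + 30053 = 47609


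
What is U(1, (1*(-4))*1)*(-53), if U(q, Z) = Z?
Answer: 212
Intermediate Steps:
U(1, (1*(-4))*1)*(-53) = ((1*(-4))*1)*(-53) = -4*1*(-53) = -4*(-53) = 212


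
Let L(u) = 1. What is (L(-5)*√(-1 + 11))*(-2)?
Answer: -2*√10 ≈ -6.3246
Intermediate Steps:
(L(-5)*√(-1 + 11))*(-2) = (1*√(-1 + 11))*(-2) = (1*√10)*(-2) = √10*(-2) = -2*√10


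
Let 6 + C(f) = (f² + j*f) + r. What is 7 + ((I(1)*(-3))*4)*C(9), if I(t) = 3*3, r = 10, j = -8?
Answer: -1397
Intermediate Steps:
I(t) = 9
C(f) = 4 + f² - 8*f (C(f) = -6 + ((f² - 8*f) + 10) = -6 + (10 + f² - 8*f) = 4 + f² - 8*f)
7 + ((I(1)*(-3))*4)*C(9) = 7 + ((9*(-3))*4)*(4 + 9² - 8*9) = 7 + (-27*4)*(4 + 81 - 72) = 7 - 108*13 = 7 - 1404 = -1397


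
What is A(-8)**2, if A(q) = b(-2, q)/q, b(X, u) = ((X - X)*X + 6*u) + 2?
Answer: 529/16 ≈ 33.063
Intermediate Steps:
b(X, u) = 2 + 6*u (b(X, u) = (0*X + 6*u) + 2 = (0 + 6*u) + 2 = 6*u + 2 = 2 + 6*u)
A(q) = (2 + 6*q)/q
A(-8)**2 = (6 + 2/(-8))**2 = (6 + 2*(-1/8))**2 = (6 - 1/4)**2 = (23/4)**2 = 529/16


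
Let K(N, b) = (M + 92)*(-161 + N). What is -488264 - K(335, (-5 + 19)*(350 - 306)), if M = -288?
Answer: -454160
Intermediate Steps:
K(N, b) = 31556 - 196*N (K(N, b) = (-288 + 92)*(-161 + N) = -196*(-161 + N) = 31556 - 196*N)
-488264 - K(335, (-5 + 19)*(350 - 306)) = -488264 - (31556 - 196*335) = -488264 - (31556 - 65660) = -488264 - 1*(-34104) = -488264 + 34104 = -454160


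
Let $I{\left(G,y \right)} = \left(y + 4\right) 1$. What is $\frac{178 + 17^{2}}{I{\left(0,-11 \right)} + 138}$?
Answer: $\frac{467}{131} \approx 3.5649$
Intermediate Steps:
$I{\left(G,y \right)} = 4 + y$ ($I{\left(G,y \right)} = \left(4 + y\right) 1 = 4 + y$)
$\frac{178 + 17^{2}}{I{\left(0,-11 \right)} + 138} = \frac{178 + 17^{2}}{\left(4 - 11\right) + 138} = \frac{178 + 289}{-7 + 138} = \frac{467}{131}$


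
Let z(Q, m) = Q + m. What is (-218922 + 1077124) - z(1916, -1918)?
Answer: 858204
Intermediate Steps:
(-218922 + 1077124) - z(1916, -1918) = (-218922 + 1077124) - (1916 - 1918) = 858202 - 1*(-2) = 858202 + 2 = 858204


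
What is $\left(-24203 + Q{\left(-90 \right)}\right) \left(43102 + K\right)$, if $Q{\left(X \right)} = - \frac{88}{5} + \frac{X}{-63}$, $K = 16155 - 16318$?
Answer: $- \frac{36398145069}{35} \approx -1.0399 \cdot 10^{9}$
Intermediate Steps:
$K = -163$ ($K = 16155 - 16318 = -163$)
$Q{\left(X \right)} = - \frac{88}{5} - \frac{X}{63}$ ($Q{\left(X \right)} = \left(-88\right) \frac{1}{5} + X \left(- \frac{1}{63}\right) = - \frac{88}{5} - \frac{X}{63}$)
$\left(-24203 + Q{\left(-90 \right)}\right) \left(43102 + K\right) = \left(-24203 - \frac{566}{35}\right) \left(43102 - 163\right) = \left(-24203 + \left(- \frac{88}{5} + \frac{10}{7}\right)\right) 42939 = \left(-24203 - \frac{566}{35}\right) 42939 = \left(- \frac{847671}{35}\right) 42939 = - \frac{36398145069}{35}$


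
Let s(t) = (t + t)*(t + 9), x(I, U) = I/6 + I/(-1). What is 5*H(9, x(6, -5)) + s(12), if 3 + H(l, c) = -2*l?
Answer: 399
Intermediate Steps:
x(I, U) = -5*I/6 (x(I, U) = I*(1/6) + I*(-1) = I/6 - I = -5*I/6)
H(l, c) = -3 - 2*l
s(t) = 2*t*(9 + t) (s(t) = (2*t)*(9 + t) = 2*t*(9 + t))
5*H(9, x(6, -5)) + s(12) = 5*(-3 - 2*9) + 2*12*(9 + 12) = 5*(-3 - 18) + 2*12*21 = 5*(-21) + 504 = -105 + 504 = 399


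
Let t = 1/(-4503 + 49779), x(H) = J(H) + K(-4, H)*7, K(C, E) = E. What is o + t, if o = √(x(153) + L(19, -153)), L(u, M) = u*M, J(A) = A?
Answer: 1/45276 + 3*I*√187 ≈ 2.2087e-5 + 41.024*I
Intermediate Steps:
x(H) = 8*H (x(H) = H + H*7 = H + 7*H = 8*H)
t = 1/45276 ≈ 2.2087e-5
L(u, M) = M*u
o = 3*I*√187 (o = √(8*153 - 153*19) = √(1224 - 2907) = √(-1683) = 3*I*√187 ≈ 41.024*I)
o + t = 3*I*√187 + 1/45276 = 1/45276 + 3*I*√187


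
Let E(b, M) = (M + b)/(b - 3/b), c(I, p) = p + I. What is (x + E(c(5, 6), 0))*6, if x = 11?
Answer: 4257/59 ≈ 72.153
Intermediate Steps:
c(I, p) = I + p
E(b, M) = (M + b)/(b - 3/b)
(x + E(c(5, 6), 0))*6 = (11 + (5 + 6)*(0 + (5 + 6))/(-3 + (5 + 6)²))*6 = (11 + 11*(0 + 11)/(-3 + 11²))*6 = (11 + 11*11/(-3 + 121))*6 = (11 + 11*11/118)*6 = (11 + 11*(1/118)*11)*6 = (11 + 121/118)*6 = (1419/118)*6 = 4257/59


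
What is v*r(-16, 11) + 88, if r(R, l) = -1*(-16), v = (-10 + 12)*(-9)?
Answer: -200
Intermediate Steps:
v = -18 (v = 2*(-9) = -18)
r(R, l) = 16
v*r(-16, 11) + 88 = -18*16 + 88 = -288 + 88 = -200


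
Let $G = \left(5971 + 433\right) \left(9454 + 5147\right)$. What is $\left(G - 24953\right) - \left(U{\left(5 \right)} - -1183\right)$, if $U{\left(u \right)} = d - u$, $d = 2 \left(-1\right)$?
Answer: $93478675$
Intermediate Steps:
$d = -2$
$U{\left(u \right)} = -2 - u$
$G = 93504804$ ($G = 6404 \cdot 14601 = 93504804$)
$\left(G - 24953\right) - \left(U{\left(5 \right)} - -1183\right) = \left(93504804 - 24953\right) - \left(\left(-2 - 5\right) - -1183\right) = \left(93504804 - 24953\right) - \left(\left(-2 - 5\right) + 1183\right) = 93479851 - \left(-7 + 1183\right) = 93479851 - 1176 = 93478675$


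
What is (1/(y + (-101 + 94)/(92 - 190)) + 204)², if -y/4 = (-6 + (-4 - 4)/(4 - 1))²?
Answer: 59608621718244/1432395409 ≈ 41615.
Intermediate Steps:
y = -2704/9 (y = -4*(-6 + (-4 - 4)/(4 - 1))² = -4*(-6 - 8/3)² = -4*(-26/3)² = -4*676/9 = -2704/9 ≈ -300.44)
(1/(y + (-101 + 94)/(92 - 190)) + 204)² = (1/(-2704/9 + (-101 + 94)/(92 - 190)) + 204)² = (1/(-2704/9 - 7/(-98)) + 204)² = (1/(-2704/9 - 7*(-1/98)) + 204)² = (1/(-2704/9 + 1/14) + 204)² = (1/(-37847/126) + 204)² = (-126/37847 + 204)² = (7720662/37847)² = 59608621718244/1432395409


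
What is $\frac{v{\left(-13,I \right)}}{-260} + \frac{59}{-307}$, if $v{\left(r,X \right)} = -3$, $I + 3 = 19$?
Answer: $- \frac{14419}{79820} \approx -0.18064$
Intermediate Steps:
$I = 16$ ($I = -3 + 19 = 16$)
$\frac{v{\left(-13,I \right)}}{-260} + \frac{59}{-307} = - \frac{3}{-260} + \frac{59}{-307} = \left(-3\right) \left(- \frac{1}{260}\right) + 59 \left(- \frac{1}{307}\right) = \frac{3}{260} - \frac{59}{307} = - \frac{14419}{79820}$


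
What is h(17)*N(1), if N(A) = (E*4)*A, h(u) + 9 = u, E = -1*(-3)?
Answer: 96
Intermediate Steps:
E = 3
h(u) = -9 + u
N(A) = 12*A (N(A) = (3*4)*A = 12*A)
h(17)*N(1) = (-9 + 17)*(12*1) = 8*12 = 96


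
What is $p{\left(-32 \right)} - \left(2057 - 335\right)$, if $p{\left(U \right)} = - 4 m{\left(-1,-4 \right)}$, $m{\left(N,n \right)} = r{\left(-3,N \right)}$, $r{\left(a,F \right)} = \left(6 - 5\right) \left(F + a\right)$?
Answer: $-1706$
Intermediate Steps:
$r{\left(a,F \right)} = F + a$ ($r{\left(a,F \right)} = 1 \left(F + a\right) = F + a$)
$m{\left(N,n \right)} = -3 + N$ ($m{\left(N,n \right)} = N - 3 = -3 + N$)
$p{\left(U \right)} = 16$ ($p{\left(U \right)} = - 4 \left(-3 - 1\right) = \left(-4\right) \left(-4\right) = 16$)
$p{\left(-32 \right)} - \left(2057 - 335\right) = 16 - \left(2057 - 335\right) = 16 - 1722 = -1706$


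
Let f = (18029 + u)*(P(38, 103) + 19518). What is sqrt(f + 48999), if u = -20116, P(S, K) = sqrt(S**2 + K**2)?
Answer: sqrt(-40685067 - 2087*sqrt(12053)) ≈ 6396.4*I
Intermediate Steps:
P(S, K) = sqrt(K**2 + S**2)
f = -40734066 - 2087*sqrt(12053) (f = (18029 - 20116)*(sqrt(103**2 + 38**2) + 19518) = -2087*(sqrt(10609 + 1444) + 19518) = -2087*(sqrt(12053) + 19518) = -2087*(19518 + sqrt(12053)) = -40734066 - 2087*sqrt(12053) ≈ -4.0963e+7)
sqrt(f + 48999) = sqrt((-40734066 - 2087*sqrt(12053)) + 48999) = sqrt(-40685067 - 2087*sqrt(12053))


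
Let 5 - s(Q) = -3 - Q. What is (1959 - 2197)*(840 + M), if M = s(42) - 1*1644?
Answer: 179452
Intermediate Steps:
s(Q) = 8 + Q (s(Q) = 5 - (-3 - Q) = 5 + (3 + Q) = 8 + Q)
M = -1594 (M = (8 + 42) - 1*1644 = 50 - 1644 = -1594)
(1959 - 2197)*(840 + M) = (1959 - 2197)*(840 - 1594) = -238*(-754) = 179452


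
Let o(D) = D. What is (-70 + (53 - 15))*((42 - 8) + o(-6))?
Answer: -896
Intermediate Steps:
(-70 + (53 - 15))*((42 - 8) + o(-6)) = (-70 + (53 - 15))*((42 - 8) - 6) = (-70 + (53 - 1*15))*(34 - 6) = (-70 + (53 - 15))*28 = (-70 + 38)*28 = -32*28 = -896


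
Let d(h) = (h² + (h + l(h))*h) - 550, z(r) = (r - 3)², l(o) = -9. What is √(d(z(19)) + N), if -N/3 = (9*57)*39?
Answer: √68197 ≈ 261.15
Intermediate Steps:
z(r) = (-3 + r)²
N = -60021 (N = -3*9*57*39 = -1539*39 = -3*20007 = -60021)
d(h) = -550 + h² + h*(-9 + h) (d(h) = (h² + (h - 9)*h) - 550 = (h² + (-9 + h)*h) - 550 = (h² + h*(-9 + h)) - 550 = -550 + h² + h*(-9 + h))
√(d(z(19)) + N) = √((-550 - 9*(-3 + 19)² + 2*((-3 + 19)²)²) - 60021) = √((-550 - 9*16² + 2*(16²)²) - 60021) = √((-550 - 9*256 + 2*256²) - 60021) = √((-550 - 2304 + 2*65536) - 60021) = √((-550 - 2304 + 131072) - 60021) = √(128218 - 60021) = √68197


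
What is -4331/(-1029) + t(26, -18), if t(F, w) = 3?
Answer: 7418/1029 ≈ 7.2089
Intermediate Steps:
-4331/(-1029) + t(26, -18) = -4331/(-1029) + 3 = -4331*(-1/1029) + 3 = 4331/1029 + 3 = 7418/1029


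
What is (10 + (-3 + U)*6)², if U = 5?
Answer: 484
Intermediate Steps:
(10 + (-3 + U)*6)² = (10 + (-3 + 5)*6)² = (10 + 2*6)² = (10 + 12)² = 22² = 484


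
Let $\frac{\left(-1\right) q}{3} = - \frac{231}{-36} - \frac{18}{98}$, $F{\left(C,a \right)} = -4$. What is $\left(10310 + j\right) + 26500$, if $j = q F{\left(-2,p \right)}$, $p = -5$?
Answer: $\frac{1807355}{49} \approx 36885.0$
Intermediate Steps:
$q = - \frac{3665}{196}$ ($q = - 3 \left(- \frac{231}{-36} - \frac{18}{98}\right) = - 3 \left(\left(-231\right) \left(- \frac{1}{36}\right) - \frac{9}{49}\right) = - 3 \left(\frac{77}{12} - \frac{9}{49}\right) = \left(-3\right) \frac{3665}{588} = - \frac{3665}{196} \approx -18.699$)
$j = \frac{3665}{49}$ ($j = \left(- \frac{3665}{196}\right) \left(-4\right) = \frac{3665}{49} \approx 74.796$)
$\left(10310 + j\right) + 26500 = \left(10310 + \frac{3665}{49}\right) + 26500 = \frac{508855}{49} + 26500 = \frac{1807355}{49}$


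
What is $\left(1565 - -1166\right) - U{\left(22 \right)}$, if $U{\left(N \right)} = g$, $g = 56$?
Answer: $2675$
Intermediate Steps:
$U{\left(N \right)} = 56$
$\left(1565 - -1166\right) - U{\left(22 \right)} = \left(1565 - -1166\right) - 56 = \left(1565 + 1166\right) - 56 = 2731 - 56 = 2675$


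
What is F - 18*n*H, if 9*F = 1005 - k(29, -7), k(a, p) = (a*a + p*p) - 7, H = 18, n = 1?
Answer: -2794/9 ≈ -310.44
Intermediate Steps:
k(a, p) = -7 + a² + p² (k(a, p) = (a² + p²) - 7 = -7 + a² + p²)
F = 122/9 (F = (1005 - (-7 + 29² + (-7)²))/9 = (1005 - (-7 + 841 + 49))/9 = (1005 - 1*883)/9 = (1005 - 883)/9 = (⅑)*122 = 122/9 ≈ 13.556)
F - 18*n*H = 122/9 - 18*1*18 = 122/9 - 18*18 = 122/9 - 1*324 = 122/9 - 324 = -2794/9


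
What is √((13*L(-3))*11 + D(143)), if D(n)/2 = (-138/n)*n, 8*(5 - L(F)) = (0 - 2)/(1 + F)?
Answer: √6738/4 ≈ 20.521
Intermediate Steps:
L(F) = 5 + 1/(4*(1 + F)) (L(F) = 5 - (0 - 2)/(8*(1 + F)) = 5 - (-1)/(4*(1 + F)) = 5 + 1/(4*(1 + F)))
D(n) = -276 (D(n) = 2*((-138/n)*n) = 2*(-138) = -276)
√((13*L(-3))*11 + D(143)) = √((13*((21 + 20*(-3))/(4*(1 - 3))))*11 - 276) = √((13*((¼)*(21 - 60)/(-2)))*11 - 276) = √((13*((¼)*(-½)*(-39)))*11 - 276) = √((13*(39/8))*11 - 276) = √((507/8)*11 - 276) = √(5577/8 - 276) = √(3369/8) = √6738/4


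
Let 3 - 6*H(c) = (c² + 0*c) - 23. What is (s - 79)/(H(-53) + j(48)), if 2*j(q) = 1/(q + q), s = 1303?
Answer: -26112/9895 ≈ -2.6389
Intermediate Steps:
j(q) = 1/(4*q) (j(q) = 1/(2*(q + q)) = 1/(2*((2*q))) = (1/(2*q))/2 = 1/(4*q))
H(c) = 13/3 - c²/6 (H(c) = ½ - ((c² + 0*c) - 23)/6 = ½ - ((c² + 0) - 23)/6 = ½ - (c² - 23)/6 = ½ - (-23 + c²)/6 = ½ + (23/6 - c²/6) = 13/3 - c²/6)
(s - 79)/(H(-53) + j(48)) = (1303 - 79)/((13/3 - ⅙*(-53)²) + (¼)/48) = 1224/((13/3 - ⅙*2809) + (¼)*(1/48)) = 1224/((13/3 - 2809/6) + 1/192) = 1224/(-2783/6 + 1/192) = 1224/(-29685/64) = 1224*(-64/29685) = -26112/9895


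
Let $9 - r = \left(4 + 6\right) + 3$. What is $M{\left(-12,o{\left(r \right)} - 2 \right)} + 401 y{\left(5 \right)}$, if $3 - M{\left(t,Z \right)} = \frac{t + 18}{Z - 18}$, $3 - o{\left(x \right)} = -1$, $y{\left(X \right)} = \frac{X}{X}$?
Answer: $\frac{3235}{8} \approx 404.38$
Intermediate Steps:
$y{\left(X \right)} = 1$
$r = -4$ ($r = 9 - \left(\left(4 + 6\right) + 3\right) = 9 - \left(10 + 3\right) = 9 - 13 = -4$)
$o{\left(x \right)} = 4$ ($o{\left(x \right)} = 3 - -1 = 3 + 1 = 4$)
$M{\left(t,Z \right)} = 3 - \frac{18 + t}{-18 + Z}$ ($M{\left(t,Z \right)} = 3 - \frac{t + 18}{Z - 18} = 3 - \frac{18 + t}{-18 + Z}$)
$M{\left(-12,o{\left(r \right)} - 2 \right)} + 401 y{\left(5 \right)} = \frac{-72 - -12 + 3 \left(4 - 2\right)}{-18 + \left(4 - 2\right)} + 401 \cdot 1 = \frac{-72 + 12 + 3 \left(4 + \left(-4 + 2\right)\right)}{-18 + \left(4 + \left(-4 + 2\right)\right)} + 401 = \frac{-72 + 12 + 3 \left(4 - 2\right)}{-18 + \left(4 - 2\right)} + 401 = \frac{-72 + 12 + 3 \cdot 2}{-18 + 2} + 401 = \frac{-72 + 12 + 6}{-16} + 401 = \left(- \frac{1}{16}\right) \left(-54\right) + 401 = \frac{27}{8} + 401 = \frac{3235}{8}$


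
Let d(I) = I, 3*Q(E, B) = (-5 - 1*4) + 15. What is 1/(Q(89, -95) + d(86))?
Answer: 1/88 ≈ 0.011364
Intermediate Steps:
Q(E, B) = 2 (Q(E, B) = ((-5 - 1*4) + 15)/3 = ((-5 - 4) + 15)/3 = (-9 + 15)/3 = (⅓)*6 = 2)
1/(Q(89, -95) + d(86)) = 1/(2 + 86) = 1/88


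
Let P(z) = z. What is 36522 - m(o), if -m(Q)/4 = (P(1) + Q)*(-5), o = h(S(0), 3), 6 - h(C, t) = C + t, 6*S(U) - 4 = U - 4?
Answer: 36442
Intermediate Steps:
S(U) = U/6 (S(U) = ⅔ + (U - 4)/6 = ⅔ + (-4 + U)/6 = ⅔ + (-⅔ + U/6) = U/6)
h(C, t) = 6 - C - t (h(C, t) = 6 - (C + t) = 6 + (-C - t) = 6 - C - t)
o = 3 (o = 6 - 0/6 - 1*3 = 6 - 1*0 - 3 = 6 + 0 - 3 = 3)
m(Q) = 20 + 20*Q (m(Q) = -4*(1 + Q)*(-5) = -4*(-5 - 5*Q) = 20 + 20*Q)
36522 - m(o) = 36522 - (20 + 20*3) = 36522 - (20 + 60) = 36522 - 1*80 = 36522 - 80 = 36442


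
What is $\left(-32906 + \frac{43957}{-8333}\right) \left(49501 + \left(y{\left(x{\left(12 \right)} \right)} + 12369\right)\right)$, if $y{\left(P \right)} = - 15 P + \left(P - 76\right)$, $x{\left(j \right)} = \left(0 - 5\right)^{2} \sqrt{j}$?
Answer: $- \frac{16946983181070}{8333} + \frac{191974758500 \sqrt{3}}{8333} \approx -1.9938 \cdot 10^{9}$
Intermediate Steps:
$x{\left(j \right)} = 25 \sqrt{j}$ ($x{\left(j \right)} = \left(-5\right)^{2} \sqrt{j} = 25 \sqrt{j}$)
$y{\left(P \right)} = -76 - 14 P$ ($y{\left(P \right)} = - 15 P + \left(P - 76\right) = - 15 P + \left(-76 + P\right) = -76 - 14 P$)
$\left(-32906 + \frac{43957}{-8333}\right) \left(49501 + \left(y{\left(x{\left(12 \right)} \right)} + 12369\right)\right) = \left(-32906 + \frac{43957}{-8333}\right) \left(49501 + \left(\left(-76 - 14 \cdot 25 \sqrt{12}\right) + 12369\right)\right) = \left(-32906 + 43957 \left(- \frac{1}{8333}\right)\right) \left(49501 + \left(\left(-76 - 14 \cdot 25 \cdot 2 \sqrt{3}\right) + 12369\right)\right) = \left(-32906 - \frac{43957}{8333}\right) \left(49501 + \left(\left(-76 - 14 \cdot 50 \sqrt{3}\right) + 12369\right)\right) = - \frac{274249655 \left(49501 + \left(\left(-76 - 700 \sqrt{3}\right) + 12369\right)\right)}{8333} = - \frac{274249655 \left(49501 + \left(12293 - 700 \sqrt{3}\right)\right)}{8333} = - \frac{274249655 \left(61794 - 700 \sqrt{3}\right)}{8333} = - \frac{16946983181070}{8333} + \frac{191974758500 \sqrt{3}}{8333}$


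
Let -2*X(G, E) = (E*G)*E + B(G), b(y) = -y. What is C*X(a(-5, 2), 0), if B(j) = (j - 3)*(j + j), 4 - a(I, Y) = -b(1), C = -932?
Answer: 0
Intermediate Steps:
a(I, Y) = 3 (a(I, Y) = 4 - (-1)*(-1*1) = 4 - (-1)*(-1) = 4 - 1*1 = 4 - 1 = 3)
B(j) = 2*j*(-3 + j) (B(j) = (-3 + j)*(2*j) = 2*j*(-3 + j))
X(G, E) = -G*(-3 + G) - G*E**2/2 (X(G, E) = -((E*G)*E + 2*G*(-3 + G))/2 = -(G*E**2 + 2*G*(-3 + G))/2 = -G*(-3 + G) - G*E**2/2)
C*X(a(-5, 2), 0) = -466*3*(6 - 1*0**2 - 2*3) = -466*3*(6 - 1*0 - 6) = -466*3*(6 + 0 - 6) = -466*3*0 = -932*0 = 0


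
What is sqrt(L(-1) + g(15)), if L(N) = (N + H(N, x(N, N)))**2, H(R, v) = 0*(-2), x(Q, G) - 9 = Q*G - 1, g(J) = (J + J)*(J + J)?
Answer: sqrt(901) ≈ 30.017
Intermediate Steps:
g(J) = 4*J**2 (g(J) = (2*J)*(2*J) = 4*J**2)
x(Q, G) = 8 + G*Q (x(Q, G) = 9 + (Q*G - 1) = 9 + (G*Q - 1) = 9 + (-1 + G*Q) = 8 + G*Q)
H(R, v) = 0
L(N) = N**2 (L(N) = (N + 0)**2 = N**2)
sqrt(L(-1) + g(15)) = sqrt((-1)**2 + 4*15**2) = sqrt(1 + 4*225) = sqrt(1 + 900) = sqrt(901)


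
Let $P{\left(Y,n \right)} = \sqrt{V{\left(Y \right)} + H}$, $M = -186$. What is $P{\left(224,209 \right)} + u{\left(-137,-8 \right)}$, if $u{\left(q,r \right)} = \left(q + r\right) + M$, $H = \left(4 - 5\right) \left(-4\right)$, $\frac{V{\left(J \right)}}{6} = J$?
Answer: $-331 + 2 \sqrt{337} \approx -294.28$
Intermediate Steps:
$V{\left(J \right)} = 6 J$
$H = 4$ ($H = \left(-1\right) \left(-4\right) = 4$)
$P{\left(Y,n \right)} = \sqrt{4 + 6 Y}$ ($P{\left(Y,n \right)} = \sqrt{6 Y + 4} = \sqrt{4 + 6 Y}$)
$u{\left(q,r \right)} = -186 + q + r$ ($u{\left(q,r \right)} = \left(q + r\right) - 186 = -186 + q + r$)
$P{\left(224,209 \right)} + u{\left(-137,-8 \right)} = \sqrt{4 + 6 \cdot 224} - 331 = \sqrt{4 + 1344} - 331 = \sqrt{1348} - 331 = 2 \sqrt{337} - 331 = -331 + 2 \sqrt{337}$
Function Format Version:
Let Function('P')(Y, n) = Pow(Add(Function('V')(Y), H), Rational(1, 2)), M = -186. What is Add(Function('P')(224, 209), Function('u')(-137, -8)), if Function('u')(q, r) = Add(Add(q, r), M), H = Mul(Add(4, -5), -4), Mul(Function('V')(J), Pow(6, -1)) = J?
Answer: Add(-331, Mul(2, Pow(337, Rational(1, 2)))) ≈ -294.28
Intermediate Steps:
Function('V')(J) = Mul(6, J)
H = 4 (H = Mul(-1, -4) = 4)
Function('P')(Y, n) = Pow(Add(4, Mul(6, Y)), Rational(1, 2)) (Function('P')(Y, n) = Pow(Add(Mul(6, Y), 4), Rational(1, 2)) = Pow(Add(4, Mul(6, Y)), Rational(1, 2)))
Function('u')(q, r) = Add(-186, q, r) (Function('u')(q, r) = Add(Add(q, r), -186) = Add(-186, q, r))
Add(Function('P')(224, 209), Function('u')(-137, -8)) = Add(Pow(Add(4, Mul(6, 224)), Rational(1, 2)), Add(-186, -137, -8)) = Add(Pow(Add(4, 1344), Rational(1, 2)), -331) = Add(Pow(1348, Rational(1, 2)), -331) = Add(Mul(2, Pow(337, Rational(1, 2))), -331) = Add(-331, Mul(2, Pow(337, Rational(1, 2))))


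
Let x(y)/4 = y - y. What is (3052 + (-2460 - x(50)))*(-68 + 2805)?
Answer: 1620304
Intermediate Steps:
x(y) = 0 (x(y) = 4*(y - y) = 4*0 = 0)
(3052 + (-2460 - x(50)))*(-68 + 2805) = (3052 + (-2460 - 1*0))*(-68 + 2805) = (3052 + (-2460 + 0))*2737 = (3052 - 2460)*2737 = 592*2737 = 1620304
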